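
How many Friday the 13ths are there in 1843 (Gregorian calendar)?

2

Check the 13th of each month of 1843: Jan 13: Fri, Feb 13: Mon, Mar 13: Mon, Apr 13: Thu, May 13: Sat, Jun 13: Tue, Jul 13: Thu, Aug 13: Sun, Sep 13: Wed, Oct 13: Fri, Nov 13: Mon, Dec 13: Wed.
Friday occurs in January, October — 2 months.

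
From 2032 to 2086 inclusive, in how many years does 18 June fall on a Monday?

8

Track 18 June's weekday year by year (advancing +1, or +2 across a Feb 29):
  2032: Fri  2033: Sat (+1)  2034: Sun (+1)  2035: Mon (+1) ✓  2036: Wed (+2)
  2037: Thu (+1)  2038: Fri (+1)  2039: Sat (+1)  2040: Mon (+2) ✓  2041: Tue (+1)
  2042: Wed (+1)  2043: Thu (+1)  2044: Sat (+2)  2045: Sun (+1)  … (27 more years) …
  2073: Sun (+1)  2074: Mon (+1) ✓  2075: Tue (+1)  2076: Thu (+2)  2077: Fri (+1)
  2078: Sat (+1)  2079: Sun (+1)  2080: Tue (+2)  2081: Wed (+1)  2082: Thu (+1)
  2083: Fri (+1)  2084: Sun (+2)  2085: Mon (+1) ✓  2086: Tue (+1)
Monday years: 2035, 2040, 2046, 2057, 2063, 2068, 2074, 2085 — 8 in total.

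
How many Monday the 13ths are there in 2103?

1

Check the 13th of each month of 2103: Jan 13: Sat, Feb 13: Tue, Mar 13: Tue, Apr 13: Fri, May 13: Sun, Jun 13: Wed, Jul 13: Fri, Aug 13: Mon, Sep 13: Thu, Oct 13: Sat, Nov 13: Tue, Dec 13: Thu.
Monday occurs in August — 1 month.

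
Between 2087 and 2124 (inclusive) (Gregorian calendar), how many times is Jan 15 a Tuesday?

Track Jan 15's weekday year by year (advancing +1, or +2 across a Feb 29):
  2087: Wed  2088: Thu (+1)  2089: Sat (+2)  2090: Sun (+1)  2091: Mon (+1)
  2092: Tue (+1) ✓  2093: Thu (+2)  2094: Fri (+1)  2095: Sat (+1)  2096: Sun (+1)
  2097: Tue (+2) ✓  2098: Wed (+1)  2099: Thu (+1)  2100: Fri (+1)  … (10 more years) …
  2111: Thu (+1)  2112: Fri (+1)  2113: Sun (+2)  2114: Mon (+1)  2115: Tue (+1) ✓
  2116: Wed (+1)  2117: Fri (+2)  2118: Sat (+1)  2119: Sun (+1)  2120: Mon (+1)
  2121: Wed (+2)  2122: Thu (+1)  2123: Fri (+1)  2124: Sat (+1)
Tuesday years: 2092, 2097, 2104, 2109, 2115 — 5 in total.

5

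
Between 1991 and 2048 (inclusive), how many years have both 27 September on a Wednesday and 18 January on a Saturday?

Check each year's weekday for 27 September and 18 January:
  1991: Fri/Fri  1992: Sun/Sat  1993: Mon/Mon  1994: Tue/Tue  1995: Wed/Wed  1996: Fri/Thu  1997: Sat/Sat  1998: Sun/Sun  1999: Mon/Mon  2000: Wed/Tue  2001: Thu/Thu  2002: Fri/Fri  2003: Sat/Sat  2004: Mon/Sun  …(30 more)…  2035: Thu/Thu  2036: Sat/Fri  2037: Sun/Sun  2038: Mon/Mon  2039: Tue/Tue  2040: Thu/Wed  2041: Fri/Fri  2042: Sat/Sat  2043: Sun/Sun  2044: Tue/Mon  2045: Wed/Wed  2046: Thu/Thu  2047: Fri/Fri  2048: Sun/Sat
Both conditions hold in: no year — 0.

0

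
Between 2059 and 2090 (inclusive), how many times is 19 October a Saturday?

4

Track 19 October's weekday year by year (advancing +1, or +2 across a Feb 29):
  2059: Sun  2060: Tue (+2)  2061: Wed (+1)  2062: Thu (+1)  2063: Fri (+1)
  2064: Sun (+2)  2065: Mon (+1)  2066: Tue (+1)  2067: Wed (+1)  2068: Fri (+2)
  2069: Sat (+1) ✓  2070: Sun (+1)  2071: Mon (+1)  2072: Wed (+2)  … (4 more years) …
  2077: Tue (+1)  2078: Wed (+1)  2079: Thu (+1)  2080: Sat (+2) ✓  2081: Sun (+1)
  2082: Mon (+1)  2083: Tue (+1)  2084: Thu (+2)  2085: Fri (+1)  2086: Sat (+1) ✓
  2087: Sun (+1)  2088: Tue (+2)  2089: Wed (+1)  2090: Thu (+1)
Saturday years: 2069, 2075, 2080, 2086 — 4 in total.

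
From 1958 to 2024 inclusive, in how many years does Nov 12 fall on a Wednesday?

Track Nov 12's weekday year by year (advancing +1, or +2 across a Feb 29):
  1958: Wed ✓  1959: Thu (+1)  1960: Sat (+2)  1961: Sun (+1)  1962: Mon (+1)
  1963: Tue (+1)  1964: Thu (+2)  1965: Fri (+1)  1966: Sat (+1)  1967: Sun (+1)
  1968: Tue (+2)  1969: Wed (+1) ✓  1970: Thu (+1)  1971: Fri (+1)  … (39 more years) …
  2011: Sat (+1)  2012: Mon (+2)  2013: Tue (+1)  2014: Wed (+1) ✓  2015: Thu (+1)
  2016: Sat (+2)  2017: Sun (+1)  2018: Mon (+1)  2019: Tue (+1)  2020: Thu (+2)
  2021: Fri (+1)  2022: Sat (+1)  2023: Sun (+1)  2024: Tue (+2)
Wednesday years: 1958, 1969, 1975, 1980, 1986, 1997, 2003, 2008, 2014 — 9 in total.

9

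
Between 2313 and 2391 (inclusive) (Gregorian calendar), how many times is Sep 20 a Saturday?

Track Sep 20's weekday year by year (advancing +1, or +2 across a Feb 29):
  2313: Sat ✓  2314: Sun (+1)  2315: Mon (+1)  2316: Wed (+2)  2317: Thu (+1)
  2318: Fri (+1)  2319: Sat (+1) ✓  2320: Mon (+2)  2321: Tue (+1)  2322: Wed (+1)
  2323: Thu (+1)  2324: Sat (+2) ✓  2325: Sun (+1)  2326: Mon (+1)  … (51 more years) …
  2378: Wed (+1)  2379: Thu (+1)  2380: Sat (+2) ✓  2381: Sun (+1)  2382: Mon (+1)
  2383: Tue (+1)  2384: Thu (+2)  2385: Fri (+1)  2386: Sat (+1) ✓  2387: Sun (+1)
  2388: Tue (+2)  2389: Wed (+1)  2390: Thu (+1)  2391: Fri (+1)
Saturday years: 2313, 2319, 2324, 2330, 2341, 2347, 2352, 2358, 2369, 2375, 2380, 2386 — 12 in total.

12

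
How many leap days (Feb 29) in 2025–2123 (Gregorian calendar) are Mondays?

Leap years in 2025–2123: 23 of them.
Feb 29 weekday advances by 5 (mod 7) from one leap year to the next four years later (or differs when a century non-leap intervenes).
Leap-day weekdays: 2028:Tue 2032:Sun 2036:Fri 2040:Wed 2044:Mon✓ 2048:Sat 2052:Thu 2056:Tue 2060:Sun 2064:Fri 2068:Wed 2072:Mon✓ 2076:Sat 2080:Thu 2084:Tue 2088:Sun 2092:Fri 2096:Wed 2104:Fri 2108:Wed 2112:Mon✓ 2116:Sat 2120:Thu
Monday: 2044, 2072, 2112 → 3.

3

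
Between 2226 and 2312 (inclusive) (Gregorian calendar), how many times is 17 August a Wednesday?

Track 17 August's weekday year by year (advancing +1, or +2 across a Feb 29):
  2226: Thu  2227: Fri (+1)  2228: Sun (+2)  2229: Mon (+1)  2230: Tue (+1)
  2231: Wed (+1) ✓  2232: Fri (+2)  2233: Sat (+1)  2234: Sun (+1)  2235: Mon (+1)
  2236: Wed (+2) ✓  2237: Thu (+1)  2238: Fri (+1)  2239: Sat (+1)  … (59 more years) …
  2299: Thu (+1)  2300: Fri (+1)  2301: Sat (+1)  2302: Sun (+1)  2303: Mon (+1)
  2304: Wed (+2) ✓  2305: Thu (+1)  2306: Fri (+1)  2307: Sat (+1)  2308: Mon (+2)
  2309: Tue (+1)  2310: Wed (+1) ✓  2311: Thu (+1)  2312: Sat (+2)
Wednesday years: 2231, 2236, 2242, 2253, 2259, 2264, 2270, 2281, 2287, 2292, 2298, 2304, 2310 — 13 in total.

13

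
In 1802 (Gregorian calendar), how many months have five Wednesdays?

A month of length L has five Wednesdays iff its first Wednesday is on day ≤ L−28 (so day 1–3 in a 31-day month, 1–2 in a 30-day month, day 1 in a leap February).
Checking each month of 1802: Jan starts Fri (31d); Feb starts Mon (28d); Mar starts Mon (31d) ✓; Apr starts Thu (30d); May starts Sat (31d); Jun starts Tue (30d) ✓; Jul starts Thu (31d); Aug starts Sun (31d); Sep starts Wed (30d) ✓; Oct starts Fri (31d); Nov starts Mon (30d); Dec starts Wed (31d) ✓.
Five-Wednesday months: March, June, September, December → 4.

4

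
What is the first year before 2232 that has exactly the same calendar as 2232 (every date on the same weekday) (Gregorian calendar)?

Two years share a calendar iff Jan 1 falls on the same weekday and both are leap or both are common. 2232: Jan 1 is Sunday, leap year.
2231: Jan 1 Saturday, common
2230: Jan 1 Friday, common
2229: Jan 1 Thursday, common
2228: Jan 1 Tuesday, leap
2227: Jan 1 Monday, common
2226: Jan 1 Sunday, common
2225: Jan 1 Saturday, common
2224: Jan 1 Thursday, leap
2223: Jan 1 Wednesday, common
2222: Jan 1 Tuesday, common
2221: Jan 1 Monday, common
2220: Jan 1 Saturday, leap
2219: Jan 1 Friday, common
2218: Jan 1 Thursday, common
2217: Jan 1 Wednesday, common
2216: Jan 1 Monday, leap
2215: Jan 1 Sunday, common
2214: Jan 1 Saturday, common
2213: Jan 1 Friday, common
2212: Jan 1 Wednesday, leap
2211: Jan 1 Tuesday, common
2210: Jan 1 Monday, common
2209: Jan 1 Sunday, common
2208: Jan 1 Friday, leap
2207: Jan 1 Thursday, common
2206: Jan 1 Wednesday, common
2205: Jan 1 Tuesday, common
2204: Jan 1 Sunday, leap
2204 matches on both conditions.

2204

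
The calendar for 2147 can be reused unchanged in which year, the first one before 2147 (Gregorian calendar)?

Two years share a calendar iff Jan 1 falls on the same weekday and both are leap or both are common. 2147: Jan 1 is Sunday, common year.
2146: Jan 1 Saturday, common
2145: Jan 1 Friday, common
2144: Jan 1 Wednesday, leap
2143: Jan 1 Tuesday, common
2142: Jan 1 Monday, common
2141: Jan 1 Sunday, common
2141 matches on both conditions.

2141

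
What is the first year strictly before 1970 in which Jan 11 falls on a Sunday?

From one year to the next, a fixed date's weekday advances by 1, or by 2 when a Feb 29 lies between the two dates.
1970: January 11 is Sunday.
1969: Saturday (−1)
1968: Thursday (−2)
1967: Wednesday (−1)
1966: Tuesday (−1)
1965: Monday (−1)
1964: Saturday (−2)
1963: Friday (−1)
1962: Thursday (−1)
1961: Wednesday (−1)
1960: Monday (−2)
1959: Sunday (−1)
Jan 11 falls on a Sunday in 1959.

1959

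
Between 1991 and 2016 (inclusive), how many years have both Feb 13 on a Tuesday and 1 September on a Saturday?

2

Check each year's weekday for Feb 13 and 1 September:
  1991: Wed/Sun  1992: Thu/Tue  1993: Sat/Wed  1994: Sun/Thu  1995: Mon/Fri  1996: Tue/Sun  1997: Thu/Mon  1998: Fri/Tue  1999: Sat/Wed  2000: Sun/Fri  2001: Tue/Sat ✓  2002: Wed/Sun  2003: Thu/Mon  2004: Fri/Wed  2005: Sun/Thu  2006: Mon/Fri  2007: Tue/Sat ✓  2008: Wed/Mon  2009: Fri/Tue  2010: Sat/Wed  2011: Sun/Thu  2012: Mon/Sat  2013: Wed/Sun  2014: Thu/Mon  2015: Fri/Tue  2016: Sat/Thu
Both conditions hold in: 2001, 2007 — 2.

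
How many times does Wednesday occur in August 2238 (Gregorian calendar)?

August 2238 has 31 days and begins on Wednesday.
The first Wednesday is August 1.
Wednesdays fall on 1, 8, 15, 22, 29 — that's 5.

5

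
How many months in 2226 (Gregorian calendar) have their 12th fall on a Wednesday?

2

Check the 12th of each month of 2226: Jan 12: Thu, Feb 12: Sun, Mar 12: Sun, Apr 12: Wed, May 12: Fri, Jun 12: Mon, Jul 12: Wed, Aug 12: Sat, Sep 12: Tue, Oct 12: Thu, Nov 12: Sun, Dec 12: Tue.
Wednesday occurs in April, July — 2 months.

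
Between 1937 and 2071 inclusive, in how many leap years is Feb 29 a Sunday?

Leap years in 1937–2071: 33 of them.
Feb 29 weekday advances by 5 (mod 7) from one leap year to the next four years later (or differs when a century non-leap intervenes).
Leap-day weekdays: 1940:Thu 1944:Tue 1948:Sun✓ 1952:Fri 1956:Wed 1960:Mon 1964:Sat 1968:Thu 1972:Tue 1976:Sun✓ 1980:Fri 1984:Wed 1988:Mon …(7 more)… 2020:Sat 2024:Thu 2028:Tue 2032:Sun✓ 2036:Fri 2040:Wed 2044:Mon 2048:Sat 2052:Thu 2056:Tue 2060:Sun✓ 2064:Fri 2068:Wed
Sunday: 1948, 1976, 2004, 2032, 2060 → 5.

5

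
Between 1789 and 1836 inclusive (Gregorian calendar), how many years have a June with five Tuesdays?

14

June has 30 days; it has five Tuesdays when Tuesday falls among the first (month-length − 28) days — i.e. when June 1 is one of Tuesday/Monday.
June 1 by year: 1789:Mon✓ 1790:Tue✓ 1791:Wed 1792:Fri 1793:Sat 1794:Sun 1795:Mon✓ 1796:Wed 1797:Thu 1798:Fri 1799:Sat 1800:Sun 1801:Mon✓ 1802:Tue✓ 1803:Wed …(18 more)… 1822:Sat 1823:Sun 1824:Tue✓ 1825:Wed 1826:Thu 1827:Fri 1828:Sun 1829:Mon✓ 1830:Tue✓ 1831:Wed 1832:Fri 1833:Sat 1834:Sun 1835:Mon✓ 1836:Wed
Years with five Tuesdays: 1789, 1790, 1795, 1801, 1802, 1807, 1812, 1813, 1818, 1819, 1824, 1829, 1830, 1835 → 14.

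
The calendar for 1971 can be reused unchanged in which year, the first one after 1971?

Two years share a calendar iff Jan 1 falls on the same weekday and both are leap or both are common. 1971: Jan 1 is Friday, common year.
1972: Jan 1 Saturday, leap
1973: Jan 1 Monday, common
1974: Jan 1 Tuesday, common
1975: Jan 1 Wednesday, common
1976: Jan 1 Thursday, leap
1977: Jan 1 Saturday, common
1978: Jan 1 Sunday, common
1979: Jan 1 Monday, common
1980: Jan 1 Tuesday, leap
1981: Jan 1 Thursday, common
1982: Jan 1 Friday, common
1982 matches on both conditions.

1982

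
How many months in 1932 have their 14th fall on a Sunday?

2

Check the 14th of each month of 1932: Jan 14: Thu, Feb 14: Sun, Mar 14: Mon, Apr 14: Thu, May 14: Sat, Jun 14: Tue, Jul 14: Thu, Aug 14: Sun, Sep 14: Wed, Oct 14: Fri, Nov 14: Mon, Dec 14: Wed.
Sunday occurs in February, August — 2 months.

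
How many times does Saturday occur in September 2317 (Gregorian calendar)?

5

September 2317 has 30 days and begins on Saturday.
The first Saturday is September 1.
Saturdays fall on 1, 8, 15, 22, 29 — that's 5.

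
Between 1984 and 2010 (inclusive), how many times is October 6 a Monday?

Track October 6's weekday year by year (advancing +1, or +2 across a Feb 29):
  1984: Sat  1985: Sun (+1)  1986: Mon (+1) ✓  1987: Tue (+1)  1988: Thu (+2)
  1989: Fri (+1)  1990: Sat (+1)  1991: Sun (+1)  1992: Tue (+2)  1993: Wed (+1)
  1994: Thu (+1)  1995: Fri (+1)  1996: Sun (+2)  1997: Mon (+1) ✓  1998: Tue (+1)
  1999: Wed (+1)  2000: Fri (+2)  2001: Sat (+1)  2002: Sun (+1)  2003: Mon (+1) ✓
  2004: Wed (+2)  2005: Thu (+1)  2006: Fri (+1)  2007: Sat (+1)  2008: Mon (+2) ✓
  2009: Tue (+1)  2010: Wed (+1)
Monday years: 1986, 1997, 2003, 2008 — 4 in total.

4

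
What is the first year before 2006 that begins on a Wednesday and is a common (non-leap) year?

2003

Jan 1 advances by 2 weekdays after a leap year and by 1 after a common year.
2006: Jan 1 is Sunday.
2005: Saturday
2004: Thursday (leap)
2003: Wednesday
2003 begins on a Wednesday and is a common year.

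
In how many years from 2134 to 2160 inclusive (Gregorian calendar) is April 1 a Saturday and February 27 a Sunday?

Check each year's weekday for April 1 and February 27:
  2134: Thu/Sat  2135: Fri/Sun  2136: Sun/Mon  2137: Mon/Wed  2138: Tue/Thu  2139: Wed/Fri  2140: Fri/Sat  2141: Sat/Mon  2142: Sun/Tue  2143: Mon/Wed  2144: Wed/Thu  2145: Thu/Sat  2146: Fri/Sun  2147: Sat/Mon  2148: Mon/Tue  2149: Tue/Thu  2150: Wed/Fri  2151: Thu/Sat  2152: Sat/Sun ✓  2153: Sun/Tue  2154: Mon/Wed  2155: Tue/Thu  2156: Thu/Fri  2157: Fri/Sun  2158: Sat/Mon  2159: Sun/Tue  2160: Tue/Wed
Both conditions hold in: 2152 — 1.

1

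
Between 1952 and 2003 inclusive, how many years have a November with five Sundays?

November has 30 days; it has five Sundays when Sunday falls among the first (month-length − 28) days — i.e. when November 1 is one of Sunday/Saturday.
November 1 by year: 1952:Sat✓ 1953:Sun✓ 1954:Mon 1955:Tue 1956:Thu 1957:Fri 1958:Sat✓ 1959:Sun✓ 1960:Tue 1961:Wed 1962:Thu 1963:Fri 1964:Sun✓ 1965:Mon 1966:Tue …(22 more)… 1989:Wed 1990:Thu 1991:Fri 1992:Sun✓ 1993:Mon 1994:Tue 1995:Wed 1996:Fri 1997:Sat✓ 1998:Sun✓ 1999:Mon 2000:Wed 2001:Thu 2002:Fri 2003:Sat✓
Years with five Sundays: 1952, 1953, 1958, 1959, 1964, 1969, 1970, 1975, 1980, 1981, 1986, 1987, 1992, 1997, 1998, 2003 → 16.

16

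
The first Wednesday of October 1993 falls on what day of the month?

October 1, 1993 is a Friday, so the first Wednesday is the 6th.
The first Wednesday is 6 + 0 = 6.

6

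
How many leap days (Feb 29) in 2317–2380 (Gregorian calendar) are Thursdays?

2

Leap years in 2317–2380: 16 of them.
Feb 29 weekday advances by 5 (mod 7) from one leap year to the next four years later (or differs when a century non-leap intervenes).
Leap-day weekdays: 2320:Sun 2324:Fri 2328:Wed 2332:Mon 2336:Sat 2340:Thu✓ 2344:Tue 2348:Sun 2352:Fri 2356:Wed 2360:Mon 2364:Sat 2368:Thu✓ 2372:Tue 2376:Sun 2380:Fri
Thursday: 2340, 2368 → 2.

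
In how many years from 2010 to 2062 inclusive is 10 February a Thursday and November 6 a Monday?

2

Check each year's weekday for 10 February and November 6:
  2010: Wed/Sat  2011: Thu/Sun  2012: Fri/Tue  2013: Sun/Wed  2014: Mon/Thu  2015: Tue/Fri  2016: Wed/Sun  2017: Fri/Mon  2018: Sat/Tue  2019: Sun/Wed  2020: Mon/Fri  2021: Wed/Sat  2022: Thu/Sun  2023: Fri/Mon  …(25 more)…  2049: Wed/Sat  2050: Thu/Sun  2051: Fri/Mon  2052: Sat/Wed  2053: Mon/Thu  2054: Tue/Fri  2055: Wed/Sat  2056: Thu/Mon ✓  2057: Sat/Tue  2058: Sun/Wed  2059: Mon/Thu  2060: Tue/Sat  2061: Thu/Sun  2062: Fri/Mon
Both conditions hold in: 2028, 2056 — 2.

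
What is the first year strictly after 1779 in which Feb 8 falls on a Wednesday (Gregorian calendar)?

From one year to the next, a fixed date's weekday advances by 1, or by 2 when a Feb 29 lies between the two dates.
1779: February 8 is Monday.
1780: Tuesday (+1)
1781: Thursday (+2)
1782: Friday (+1)
1783: Saturday (+1)
1784: Sunday (+1)
1785: Tuesday (+2)
1786: Wednesday (+1)
Feb 8 falls on a Wednesday in 1786.

1786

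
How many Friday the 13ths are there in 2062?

2

Check the 13th of each month of 2062: Jan 13: Fri, Feb 13: Mon, Mar 13: Mon, Apr 13: Thu, May 13: Sat, Jun 13: Tue, Jul 13: Thu, Aug 13: Sun, Sep 13: Wed, Oct 13: Fri, Nov 13: Mon, Dec 13: Wed.
Friday occurs in January, October — 2 months.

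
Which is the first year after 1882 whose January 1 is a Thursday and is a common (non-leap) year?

1885

Jan 1 advances by 2 weekdays after a leap year and by 1 after a common year.
1882: Jan 1 is Sunday.
1883: Monday
1884: Tuesday (leap)
1885: Thursday
1885 begins on a Thursday and is a common year.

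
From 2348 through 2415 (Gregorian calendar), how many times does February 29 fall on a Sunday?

Leap years in 2348–2415: 17 of them.
Feb 29 weekday advances by 5 (mod 7) from one leap year to the next four years later (or differs when a century non-leap intervenes).
Leap-day weekdays: 2348:Sun✓ 2352:Fri 2356:Wed 2360:Mon 2364:Sat 2368:Thu 2372:Tue 2376:Sun✓ 2380:Fri 2384:Wed 2388:Mon 2392:Sat 2396:Thu 2400:Tue 2404:Sun✓ 2408:Fri 2412:Wed
Sunday: 2348, 2376, 2404 → 3.

3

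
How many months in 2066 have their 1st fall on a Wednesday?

2

Check the 1st of each month of 2066: Jan 1: Fri, Feb 1: Mon, Mar 1: Mon, Apr 1: Thu, May 1: Sat, Jun 1: Tue, Jul 1: Thu, Aug 1: Sun, Sep 1: Wed, Oct 1: Fri, Nov 1: Mon, Dec 1: Wed.
Wednesday occurs in September, December — 2 months.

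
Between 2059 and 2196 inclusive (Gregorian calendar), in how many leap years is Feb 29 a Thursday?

Leap years in 2059–2196: 34 of them.
Feb 29 weekday advances by 5 (mod 7) from one leap year to the next four years later (or differs when a century non-leap intervenes).
Leap-day weekdays: 2060:Sun 2064:Fri 2068:Wed 2072:Mon 2076:Sat 2080:Thu✓ 2084:Tue 2088:Sun 2092:Fri 2096:Wed 2104:Fri 2108:Wed 2112:Mon …(8 more)… 2148:Thu✓ 2152:Tue 2156:Sun 2160:Fri 2164:Wed 2168:Mon 2172:Sat 2176:Thu✓ 2180:Tue 2184:Sun 2188:Fri 2192:Wed 2196:Mon
Thursday: 2080, 2120, 2148, 2176 → 4.

4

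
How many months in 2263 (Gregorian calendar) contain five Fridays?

4

A month of length L has five Fridays iff its first Friday is on day ≤ L−28 (so day 1–3 in a 31-day month, 1–2 in a 30-day month, day 1 in a leap February).
Checking each month of 2263: Jan starts Thu (31d) ✓; Feb starts Sun (28d); Mar starts Sun (31d); Apr starts Wed (30d); May starts Fri (31d) ✓; Jun starts Mon (30d); Jul starts Wed (31d) ✓; Aug starts Sat (31d); Sep starts Tue (30d); Oct starts Thu (31d) ✓; Nov starts Sun (30d); Dec starts Tue (31d).
Five-Friday months: January, May, July, October → 4.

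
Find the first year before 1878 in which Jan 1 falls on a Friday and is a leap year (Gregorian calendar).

1864

Jan 1 advances by 2 weekdays after a leap year and by 1 after a common year.
1878: Jan 1 is Tuesday.
1877: Monday
1876: Saturday (leap)
1875: Friday
1874: Thursday
1873: Wednesday
1872: Monday (leap)
1871: Sunday
1870: Saturday
1869: Friday
1868: Wednesday (leap)
1867: Tuesday
1866: Monday
1865: Sunday
1864: Friday (leap)
1864 begins on a Friday and is a leap year.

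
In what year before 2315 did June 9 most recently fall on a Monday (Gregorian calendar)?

2313

From one year to the next, a fixed date's weekday advances by 1, or by 2 when a Feb 29 lies between the two dates.
2315: June 9 is Wednesday.
2314: Tuesday (−1)
2313: Monday (−1)
June 9 falls on a Monday in 2313.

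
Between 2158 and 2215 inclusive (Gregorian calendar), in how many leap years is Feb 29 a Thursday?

1

Leap years in 2158–2215: 13 of them.
Feb 29 weekday advances by 5 (mod 7) from one leap year to the next four years later (or differs when a century non-leap intervenes).
Leap-day weekdays: 2160:Fri 2164:Wed 2168:Mon 2172:Sat 2176:Thu✓ 2180:Tue 2184:Sun 2188:Fri 2192:Wed 2196:Mon 2204:Wed 2208:Mon 2212:Sat
Thursday: 2176 → 1.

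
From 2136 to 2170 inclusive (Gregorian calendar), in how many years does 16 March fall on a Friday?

Track 16 March's weekday year by year (advancing +1, or +2 across a Feb 29):
  2136: Fri ✓  2137: Sat (+1)  2138: Sun (+1)  2139: Mon (+1)  2140: Wed (+2)
  2141: Thu (+1)  2142: Fri (+1) ✓  2143: Sat (+1)  2144: Mon (+2)  2145: Tue (+1)
  2146: Wed (+1)  2147: Thu (+1)  2148: Sat (+2)  2149: Sun (+1)  … (7 more years) …
  2157: Wed (+1)  2158: Thu (+1)  2159: Fri (+1) ✓  2160: Sun (+2)  2161: Mon (+1)
  2162: Tue (+1)  2163: Wed (+1)  2164: Fri (+2) ✓  2165: Sat (+1)  2166: Sun (+1)
  2167: Mon (+1)  2168: Wed (+2)  2169: Thu (+1)  2170: Fri (+1) ✓
Friday years: 2136, 2142, 2153, 2159, 2164, 2170 — 6 in total.

6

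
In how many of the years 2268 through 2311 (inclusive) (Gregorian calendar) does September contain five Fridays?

September has 30 days; it has five Fridays when Friday falls among the first (month-length − 28) days — i.e. when September 1 is one of Friday/Thursday.
September 1 by year: 2268:Tue 2269:Wed 2270:Thu✓ 2271:Fri✓ 2272:Sun 2273:Mon 2274:Tue 2275:Wed 2276:Fri✓ 2277:Sat 2278:Sun 2279:Mon 2280:Wed 2281:Thu✓ 2282:Fri✓ …(14 more)… 2297:Wed 2298:Thu✓ 2299:Fri✓ 2300:Sat 2301:Sun 2302:Mon 2303:Tue 2304:Thu✓ 2305:Fri✓ 2306:Sat 2307:Sun 2308:Tue 2309:Wed 2310:Thu✓ 2311:Fri✓
Years with five Fridays: 2270, 2271, 2276, 2281, 2282, 2287, 2292, 2293, 2298, 2299, 2304, 2305, 2310, 2311 → 14.

14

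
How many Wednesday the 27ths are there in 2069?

3

Check the 27th of each month of 2069: Jan 27: Sun, Feb 27: Wed, Mar 27: Wed, Apr 27: Sat, May 27: Mon, Jun 27: Thu, Jul 27: Sat, Aug 27: Tue, Sep 27: Fri, Oct 27: Sun, Nov 27: Wed, Dec 27: Fri.
Wednesday occurs in February, March, November — 3 months.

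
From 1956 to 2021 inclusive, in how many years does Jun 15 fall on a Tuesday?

Track Jun 15's weekday year by year (advancing +1, or +2 across a Feb 29):
  1956: Fri  1957: Sat (+1)  1958: Sun (+1)  1959: Mon (+1)  1960: Wed (+2)
  1961: Thu (+1)  1962: Fri (+1)  1963: Sat (+1)  1964: Mon (+2)  1965: Tue (+1) ✓
  1966: Wed (+1)  1967: Thu (+1)  1968: Sat (+2)  1969: Sun (+1)  … (38 more years) …
  2008: Sun (+2)  2009: Mon (+1)  2010: Tue (+1) ✓  2011: Wed (+1)  2012: Fri (+2)
  2013: Sat (+1)  2014: Sun (+1)  2015: Mon (+1)  2016: Wed (+2)  2017: Thu (+1)
  2018: Fri (+1)  2019: Sat (+1)  2020: Mon (+2)  2021: Tue (+1) ✓
Tuesday years: 1965, 1971, 1976, 1982, 1993, 1999, 2004, 2010, 2021 — 9 in total.

9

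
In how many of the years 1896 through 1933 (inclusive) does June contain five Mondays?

June has 30 days; it has five Mondays when Monday falls among the first (month-length − 28) days — i.e. when June 1 is one of Monday/Sunday.
June 1 by year: 1896:Mon✓ 1897:Tue 1898:Wed 1899:Thu 1900:Fri 1901:Sat 1902:Sun✓ 1903:Mon✓ 1904:Wed 1905:Thu 1906:Fri 1907:Sat 1908:Mon✓ 1909:Tue 1910:Wed …(8 more)… 1919:Sun✓ 1920:Tue 1921:Wed 1922:Thu 1923:Fri 1924:Sun✓ 1925:Mon✓ 1926:Tue 1927:Wed 1928:Fri 1929:Sat 1930:Sun✓ 1931:Mon✓ 1932:Wed 1933:Thu
Years with five Mondays: 1896, 1902, 1903, 1908, 1913, 1914, 1919, 1924, 1925, 1930, 1931 → 11.

11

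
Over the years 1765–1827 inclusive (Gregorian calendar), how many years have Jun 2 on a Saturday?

9

Track Jun 2's weekday year by year (advancing +1, or +2 across a Feb 29):
  1765: Sun  1766: Mon (+1)  1767: Tue (+1)  1768: Thu (+2)  1769: Fri (+1)
  1770: Sat (+1) ✓  1771: Sun (+1)  1772: Tue (+2)  1773: Wed (+1)  1774: Thu (+1)
  1775: Fri (+1)  1776: Sun (+2)  1777: Mon (+1)  1778: Tue (+1)  … (35 more years) …
  1814: Thu (+1)  1815: Fri (+1)  1816: Sun (+2)  1817: Mon (+1)  1818: Tue (+1)
  1819: Wed (+1)  1820: Fri (+2)  1821: Sat (+1) ✓  1822: Sun (+1)  1823: Mon (+1)
  1824: Wed (+2)  1825: Thu (+1)  1826: Fri (+1)  1827: Sat (+1) ✓
Saturday years: 1770, 1781, 1787, 1792, 1798, 1804, 1810, 1821, 1827 — 9 in total.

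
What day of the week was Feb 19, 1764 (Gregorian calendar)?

January 1, 1764 is a Sunday.
February 19 is day 50 of the year, i.e. 49 days after Jan 1.
49 mod 7 = 0, so advance 0 weekdays from Sunday: Sunday.

Sunday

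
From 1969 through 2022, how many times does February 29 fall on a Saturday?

2

Leap years in 1969–2022: 13 of them.
Feb 29 weekday advances by 5 (mod 7) from one leap year to the next four years later (or differs when a century non-leap intervenes).
Leap-day weekdays: 1972:Tue 1976:Sun 1980:Fri 1984:Wed 1988:Mon 1992:Sat✓ 1996:Thu 2000:Tue 2004:Sun 2008:Fri 2012:Wed 2016:Mon 2020:Sat✓
Saturday: 1992, 2020 → 2.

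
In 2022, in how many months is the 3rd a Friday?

Check the 3rd of each month of 2022: Jan 3: Mon, Feb 3: Thu, Mar 3: Thu, Apr 3: Sun, May 3: Tue, Jun 3: Fri, Jul 3: Sun, Aug 3: Wed, Sep 3: Sat, Oct 3: Mon, Nov 3: Thu, Dec 3: Sat.
Friday occurs in June — 1 month.

1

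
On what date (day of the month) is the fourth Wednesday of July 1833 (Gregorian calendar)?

July 1, 1833 is a Monday, so the first Wednesday is the 3rd.
The fourth Wednesday is 3 + 21 = 24.

24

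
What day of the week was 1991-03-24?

Sunday

January 1, 1991 is a Tuesday.
March 24 is day 83 of the year, i.e. 82 days after Jan 1.
82 mod 7 = 5, so advance 5 weekdays from Tuesday: Sunday.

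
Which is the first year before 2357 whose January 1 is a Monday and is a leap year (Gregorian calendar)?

Jan 1 advances by 2 weekdays after a leap year and by 1 after a common year.
2357: Jan 1 is Tuesday.
2356: Sunday (leap)
2355: Saturday
2354: Friday
2353: Thursday
2352: Tuesday (leap)
2351: Monday
2350: Sunday
2349: Saturday
2348: Thursday (leap)
2347: Wednesday
2346: Tuesday
2345: Monday
2344: Saturday (leap)
2343: Friday
2342: Thursday
2341: Wednesday
2340: Monday (leap)
2340 begins on a Monday and is a leap year.

2340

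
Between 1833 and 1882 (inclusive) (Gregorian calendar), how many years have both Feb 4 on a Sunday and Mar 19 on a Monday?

Check each year's weekday for Feb 4 and Mar 19:
  1833: Mon/Tue  1834: Tue/Wed  1835: Wed/Thu  1836: Thu/Sat  1837: Sat/Sun  1838: Sun/Mon ✓  1839: Mon/Tue  1840: Tue/Thu  1841: Thu/Fri  1842: Fri/Sat  1843: Sat/Sun  1844: Sun/Tue  1845: Tue/Wed  1846: Wed/Thu  …(22 more)…  1869: Thu/Fri  1870: Fri/Sat  1871: Sat/Sun  1872: Sun/Tue  1873: Tue/Wed  1874: Wed/Thu  1875: Thu/Fri  1876: Fri/Sun  1877: Sun/Mon ✓  1878: Mon/Tue  1879: Tue/Wed  1880: Wed/Fri  1881: Fri/Sat  1882: Sat/Sun
Both conditions hold in: 1838, 1849, 1855, 1866, 1877 — 5.

5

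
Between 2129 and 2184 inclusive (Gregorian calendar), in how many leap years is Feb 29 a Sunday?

2

Leap years in 2129–2184: 14 of them.
Feb 29 weekday advances by 5 (mod 7) from one leap year to the next four years later (or differs when a century non-leap intervenes).
Leap-day weekdays: 2132:Fri 2136:Wed 2140:Mon 2144:Sat 2148:Thu 2152:Tue 2156:Sun✓ 2160:Fri 2164:Wed 2168:Mon 2172:Sat 2176:Thu 2180:Tue 2184:Sun✓
Sunday: 2156, 2184 → 2.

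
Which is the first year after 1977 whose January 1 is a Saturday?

1983

Jan 1 advances by 2 weekdays after a leap year and by 1 after a common year.
1977: Jan 1 is Saturday.
1978: Sunday
1979: Monday
1980: Tuesday (leap)
1981: Thursday
1982: Friday
1983: Saturday
1983 begins on a Saturday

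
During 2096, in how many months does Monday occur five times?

5

A month of length L has five Mondays iff its first Monday is on day ≤ L−28 (so day 1–3 in a 31-day month, 1–2 in a 30-day month, day 1 in a leap February).
Checking each month of 2096: Jan starts Sun (31d) ✓; Feb starts Wed (29d); Mar starts Thu (31d); Apr starts Sun (30d) ✓; May starts Tue (31d); Jun starts Fri (30d); Jul starts Sun (31d) ✓; Aug starts Wed (31d); Sep starts Sat (30d); Oct starts Mon (31d) ✓; Nov starts Thu (30d); Dec starts Sat (31d) ✓.
Five-Monday months: January, April, July, October, December → 5.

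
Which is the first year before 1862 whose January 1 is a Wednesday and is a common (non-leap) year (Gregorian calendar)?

Jan 1 advances by 2 weekdays after a leap year and by 1 after a common year.
1862: Jan 1 is Wednesday.
1861: Tuesday
1860: Sunday (leap)
1859: Saturday
1858: Friday
1857: Thursday
1856: Tuesday (leap)
1855: Monday
1854: Sunday
1853: Saturday
1852: Thursday (leap)
1851: Wednesday
1851 begins on a Wednesday and is a common year.

1851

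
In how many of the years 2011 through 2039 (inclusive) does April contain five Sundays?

8

April has 30 days; it has five Sundays when Sunday falls among the first (month-length − 28) days — i.e. when April 1 is one of Sunday/Saturday.
April 1 by year: 2011:Fri 2012:Sun✓ 2013:Mon 2014:Tue 2015:Wed 2016:Fri 2017:Sat✓ 2018:Sun✓ 2019:Mon 2020:Wed 2021:Thu 2022:Fri 2023:Sat✓ 2024:Mon 2025:Tue 2026:Wed 2027:Thu 2028:Sat✓ 2029:Sun✓ 2030:Mon 2031:Tue 2032:Thu 2033:Fri 2034:Sat✓ 2035:Sun✓ 2036:Tue 2037:Wed 2038:Thu 2039:Fri
Years with five Sundays: 2012, 2017, 2018, 2023, 2028, 2029, 2034, 2035 → 8.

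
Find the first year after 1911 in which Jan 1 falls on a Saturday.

Jan 1 advances by 2 weekdays after a leap year and by 1 after a common year.
1911: Jan 1 is Sunday.
1912: Monday (leap)
1913: Wednesday
1914: Thursday
1915: Friday
1916: Saturday (leap)
1916 begins on a Saturday

1916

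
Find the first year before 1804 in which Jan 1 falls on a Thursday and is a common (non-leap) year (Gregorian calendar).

1801

Jan 1 advances by 2 weekdays after a leap year and by 1 after a common year.
1804: Jan 1 is Sunday (leap).
1803: Saturday
1802: Friday
1801: Thursday
1801 begins on a Thursday and is a common year.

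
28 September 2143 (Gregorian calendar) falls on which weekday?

January 1, 2143 is a Tuesday.
September 28 is day 271 of the year, i.e. 270 days after Jan 1.
270 mod 7 = 4, so advance 4 weekdays from Tuesday: Saturday.

Saturday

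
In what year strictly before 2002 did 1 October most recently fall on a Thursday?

1998

From one year to the next, a fixed date's weekday advances by 1, or by 2 when a Feb 29 lies between the two dates.
2002: October 1 is Tuesday.
2001: Monday (−1)
2000: Sunday (−1)
1999: Friday (−2)
1998: Thursday (−1)
1 October falls on a Thursday in 1998.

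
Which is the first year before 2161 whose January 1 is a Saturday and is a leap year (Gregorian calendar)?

2152

Jan 1 advances by 2 weekdays after a leap year and by 1 after a common year.
2161: Jan 1 is Thursday.
2160: Tuesday (leap)
2159: Monday
2158: Sunday
2157: Saturday
2156: Thursday (leap)
2155: Wednesday
2154: Tuesday
2153: Monday
2152: Saturday (leap)
2152 begins on a Saturday and is a leap year.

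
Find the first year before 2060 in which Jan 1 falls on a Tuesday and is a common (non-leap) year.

2058

Jan 1 advances by 2 weekdays after a leap year and by 1 after a common year.
2060: Jan 1 is Thursday (leap).
2059: Wednesday
2058: Tuesday
2058 begins on a Tuesday and is a common year.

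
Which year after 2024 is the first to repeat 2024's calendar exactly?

2052

Two years share a calendar iff Jan 1 falls on the same weekday and both are leap or both are common. 2024: Jan 1 is Monday, leap year.
2025: Jan 1 Wednesday, common
2026: Jan 1 Thursday, common
2027: Jan 1 Friday, common
2028: Jan 1 Saturday, leap
2029: Jan 1 Monday, common
2030: Jan 1 Tuesday, common
2031: Jan 1 Wednesday, common
2032: Jan 1 Thursday, leap
2033: Jan 1 Saturday, common
2034: Jan 1 Sunday, common
2035: Jan 1 Monday, common
2036: Jan 1 Tuesday, leap
2037: Jan 1 Thursday, common
2038: Jan 1 Friday, common
2039: Jan 1 Saturday, common
2040: Jan 1 Sunday, leap
2041: Jan 1 Tuesday, common
2042: Jan 1 Wednesday, common
2043: Jan 1 Thursday, common
2044: Jan 1 Friday, leap
2045: Jan 1 Sunday, common
2046: Jan 1 Monday, common
2047: Jan 1 Tuesday, common
2048: Jan 1 Wednesday, leap
2049: Jan 1 Friday, common
2050: Jan 1 Saturday, common
2051: Jan 1 Sunday, common
2052: Jan 1 Monday, leap
2052 matches on both conditions.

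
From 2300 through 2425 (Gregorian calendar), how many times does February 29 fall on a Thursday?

Leap years in 2300–2425: 31 of them.
Feb 29 weekday advances by 5 (mod 7) from one leap year to the next four years later (or differs when a century non-leap intervenes).
Leap-day weekdays: 2304:Mon 2308:Sat 2312:Thu✓ 2316:Tue 2320:Sun 2324:Fri 2328:Wed 2332:Mon 2336:Sat 2340:Thu✓ 2344:Tue 2348:Sun 2352:Fri …(5 more)… 2376:Sun 2380:Fri 2384:Wed 2388:Mon 2392:Sat 2396:Thu✓ 2400:Tue 2404:Sun 2408:Fri 2412:Wed 2416:Mon 2420:Sat 2424:Thu✓
Thursday: 2312, 2340, 2368, 2396, 2424 → 5.

5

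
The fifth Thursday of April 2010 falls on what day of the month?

April 1, 2010 is a Thursday, so the first Thursday is the 1st.
The fifth Thursday is 1 + 28 = 29.

29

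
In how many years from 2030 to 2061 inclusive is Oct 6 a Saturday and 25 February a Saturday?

1

Check each year's weekday for Oct 6 and 25 February:
  2030: Sun/Mon  2031: Mon/Tue  2032: Wed/Wed  2033: Thu/Fri  2034: Fri/Sat  2035: Sat/Sun  2036: Mon/Mon  2037: Tue/Wed  2038: Wed/Thu  2039: Thu/Fri  2040: Sat/Sat ✓  2041: Sun/Mon  2042: Mon/Tue  2043: Tue/Wed  …(4 more)…  2048: Tue/Tue  2049: Wed/Thu  2050: Thu/Fri  2051: Fri/Sat  2052: Sun/Sun  2053: Mon/Tue  2054: Tue/Wed  2055: Wed/Thu  2056: Fri/Fri  2057: Sat/Sun  2058: Sun/Mon  2059: Mon/Tue  2060: Wed/Wed  2061: Thu/Fri
Both conditions hold in: 2040 — 1.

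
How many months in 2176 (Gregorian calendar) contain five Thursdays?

A month of length L has five Thursdays iff its first Thursday is on day ≤ L−28 (so day 1–3 in a 31-day month, 1–2 in a 30-day month, day 1 in a leap February).
Checking each month of 2176: Jan starts Mon (31d); Feb starts Thu (29d) ✓; Mar starts Fri (31d); Apr starts Mon (30d); May starts Wed (31d) ✓; Jun starts Sat (30d); Jul starts Mon (31d); Aug starts Thu (31d) ✓; Sep starts Sun (30d); Oct starts Tue (31d) ✓; Nov starts Fri (30d); Dec starts Sun (31d).
Five-Thursday months: February, May, August, October → 4.

4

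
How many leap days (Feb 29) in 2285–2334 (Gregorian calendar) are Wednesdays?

2

Leap years in 2285–2334: 11 of them.
Feb 29 weekday advances by 5 (mod 7) from one leap year to the next four years later (or differs when a century non-leap intervenes).
Leap-day weekdays: 2288:Wed✓ 2292:Mon 2296:Sat 2304:Mon 2308:Sat 2312:Thu 2316:Tue 2320:Sun 2324:Fri 2328:Wed✓ 2332:Mon
Wednesday: 2288, 2328 → 2.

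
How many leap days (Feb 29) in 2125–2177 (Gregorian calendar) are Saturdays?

2

Leap years in 2125–2177: 13 of them.
Feb 29 weekday advances by 5 (mod 7) from one leap year to the next four years later (or differs when a century non-leap intervenes).
Leap-day weekdays: 2128:Sun 2132:Fri 2136:Wed 2140:Mon 2144:Sat✓ 2148:Thu 2152:Tue 2156:Sun 2160:Fri 2164:Wed 2168:Mon 2172:Sat✓ 2176:Thu
Saturday: 2144, 2172 → 2.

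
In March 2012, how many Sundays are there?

March 2012 has 31 days and begins on Thursday.
The first Sunday is March 4.
Sundays fall on 4, 11, 18, 25 — that's 4.

4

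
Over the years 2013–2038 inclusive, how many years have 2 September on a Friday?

Track 2 September's weekday year by year (advancing +1, or +2 across a Feb 29):
  2013: Mon  2014: Tue (+1)  2015: Wed (+1)  2016: Fri (+2) ✓  2017: Sat (+1)
  2018: Sun (+1)  2019: Mon (+1)  2020: Wed (+2)  2021: Thu (+1)  2022: Fri (+1) ✓
  2023: Sat (+1)  2024: Mon (+2)  2025: Tue (+1)  2026: Wed (+1)  2027: Thu (+1)
  2028: Sat (+2)  2029: Sun (+1)  2030: Mon (+1)  2031: Tue (+1)  2032: Thu (+2)
  2033: Fri (+1) ✓  2034: Sat (+1)  2035: Sun (+1)  2036: Tue (+2)  2037: Wed (+1)
  2038: Thu (+1)
Friday years: 2016, 2022, 2033 — 3 in total.

3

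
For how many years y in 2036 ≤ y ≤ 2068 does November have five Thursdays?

9

November has 30 days; it has five Thursdays when Thursday falls among the first (month-length − 28) days — i.e. when November 1 is one of Thursday/Wednesday.
November 1 by year: 2036:Sat 2037:Sun 2038:Mon 2039:Tue 2040:Thu✓ 2041:Fri 2042:Sat 2043:Sun 2044:Tue 2045:Wed✓ 2046:Thu✓ 2047:Fri 2048:Sun 2049:Mon 2050:Tue …(3 more)… 2054:Sun 2055:Mon 2056:Wed✓ 2057:Thu✓ 2058:Fri 2059:Sat 2060:Mon 2061:Tue 2062:Wed✓ 2063:Thu✓ 2064:Sat 2065:Sun 2066:Mon 2067:Tue 2068:Thu✓
Years with five Thursdays: 2040, 2045, 2046, 2051, 2056, 2057, 2062, 2063, 2068 → 9.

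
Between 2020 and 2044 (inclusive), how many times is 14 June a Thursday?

Track 14 June's weekday year by year (advancing +1, or +2 across a Feb 29):
  2020: Sun  2021: Mon (+1)  2022: Tue (+1)  2023: Wed (+1)  2024: Fri (+2)
  2025: Sat (+1)  2026: Sun (+1)  2027: Mon (+1)  2028: Wed (+2)  2029: Thu (+1) ✓
  2030: Fri (+1)  2031: Sat (+1)  2032: Mon (+2)  2033: Tue (+1)  2034: Wed (+1)
  2035: Thu (+1) ✓  2036: Sat (+2)  2037: Sun (+1)  2038: Mon (+1)  2039: Tue (+1)
  2040: Thu (+2) ✓  2041: Fri (+1)  2042: Sat (+1)  2043: Sun (+1)  2044: Tue (+2)
Thursday years: 2029, 2035, 2040 — 3 in total.

3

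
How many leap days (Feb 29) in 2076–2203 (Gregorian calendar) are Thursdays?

4

Leap years in 2076–2203: 30 of them.
Feb 29 weekday advances by 5 (mod 7) from one leap year to the next four years later (or differs when a century non-leap intervenes).
Leap-day weekdays: 2076:Sat 2080:Thu✓ 2084:Tue 2088:Sun 2092:Fri 2096:Wed 2104:Fri 2108:Wed 2112:Mon 2116:Sat 2120:Thu✓ 2124:Tue 2128:Sun …(4 more)… 2148:Thu✓ 2152:Tue 2156:Sun 2160:Fri 2164:Wed 2168:Mon 2172:Sat 2176:Thu✓ 2180:Tue 2184:Sun 2188:Fri 2192:Wed 2196:Mon
Thursday: 2080, 2120, 2148, 2176 → 4.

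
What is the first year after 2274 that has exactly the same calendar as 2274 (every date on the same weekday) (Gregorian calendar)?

2285

Two years share a calendar iff Jan 1 falls on the same weekday and both are leap or both are common. 2274: Jan 1 is Thursday, common year.
2275: Jan 1 Friday, common
2276: Jan 1 Saturday, leap
2277: Jan 1 Monday, common
2278: Jan 1 Tuesday, common
2279: Jan 1 Wednesday, common
2280: Jan 1 Thursday, leap
2281: Jan 1 Saturday, common
2282: Jan 1 Sunday, common
2283: Jan 1 Monday, common
2284: Jan 1 Tuesday, leap
2285: Jan 1 Thursday, common
2285 matches on both conditions.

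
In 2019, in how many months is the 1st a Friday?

3

Check the 1st of each month of 2019: Jan 1: Tue, Feb 1: Fri, Mar 1: Fri, Apr 1: Mon, May 1: Wed, Jun 1: Sat, Jul 1: Mon, Aug 1: Thu, Sep 1: Sun, Oct 1: Tue, Nov 1: Fri, Dec 1: Sun.
Friday occurs in February, March, November — 3 months.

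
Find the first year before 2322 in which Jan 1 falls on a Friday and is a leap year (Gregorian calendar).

Jan 1 advances by 2 weekdays after a leap year and by 1 after a common year.
2322: Jan 1 is Sunday.
2321: Saturday
2320: Thursday (leap)
2319: Wednesday
2318: Tuesday
2317: Monday
2316: Saturday (leap)
2315: Friday
2314: Thursday
2313: Wednesday
2312: Monday (leap)
2311: Sunday
2310: Saturday
2309: Friday
2308: Wednesday (leap)
2307: Tuesday
2306: Monday
2305: Sunday
2304: Friday (leap)
2304 begins on a Friday and is a leap year.

2304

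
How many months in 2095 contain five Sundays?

A month of length L has five Sundays iff its first Sunday is on day ≤ L−28 (so day 1–3 in a 31-day month, 1–2 in a 30-day month, day 1 in a leap February).
Checking each month of 2095: Jan starts Sat (31d) ✓; Feb starts Tue (28d); Mar starts Tue (31d); Apr starts Fri (30d); May starts Sun (31d) ✓; Jun starts Wed (30d); Jul starts Fri (31d) ✓; Aug starts Mon (31d); Sep starts Thu (30d); Oct starts Sat (31d) ✓; Nov starts Tue (30d); Dec starts Thu (31d).
Five-Sunday months: January, May, July, October → 4.

4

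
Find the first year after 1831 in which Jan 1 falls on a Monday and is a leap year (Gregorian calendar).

1844

Jan 1 advances by 2 weekdays after a leap year and by 1 after a common year.
1831: Jan 1 is Saturday.
1832: Sunday (leap)
1833: Tuesday
1834: Wednesday
1835: Thursday
1836: Friday (leap)
1837: Sunday
1838: Monday
1839: Tuesday
1840: Wednesday (leap)
1841: Friday
1842: Saturday
1843: Sunday
1844: Monday (leap)
1844 begins on a Monday and is a leap year.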